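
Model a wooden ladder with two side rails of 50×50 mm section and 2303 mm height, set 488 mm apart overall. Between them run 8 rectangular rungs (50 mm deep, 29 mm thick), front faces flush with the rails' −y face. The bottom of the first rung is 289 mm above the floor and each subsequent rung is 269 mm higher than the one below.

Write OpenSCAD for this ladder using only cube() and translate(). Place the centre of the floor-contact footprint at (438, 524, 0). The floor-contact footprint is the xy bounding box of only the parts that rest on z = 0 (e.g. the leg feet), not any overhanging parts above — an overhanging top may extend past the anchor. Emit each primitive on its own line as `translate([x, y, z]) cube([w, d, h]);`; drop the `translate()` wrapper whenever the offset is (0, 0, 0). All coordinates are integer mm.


// rung span = 488 - 2*50 = 388
// rung[k] z = 289 + k*269
translate([194, 499, 0]) cube([50, 50, 2303]);
translate([632, 499, 0]) cube([50, 50, 2303]);
translate([244, 499, 289]) cube([388, 50, 29]);
translate([244, 499, 558]) cube([388, 50, 29]);
translate([244, 499, 827]) cube([388, 50, 29]);
translate([244, 499, 1096]) cube([388, 50, 29]);
translate([244, 499, 1365]) cube([388, 50, 29]);
translate([244, 499, 1634]) cube([388, 50, 29]);
translate([244, 499, 1903]) cube([388, 50, 29]);
translate([244, 499, 2172]) cube([388, 50, 29]);


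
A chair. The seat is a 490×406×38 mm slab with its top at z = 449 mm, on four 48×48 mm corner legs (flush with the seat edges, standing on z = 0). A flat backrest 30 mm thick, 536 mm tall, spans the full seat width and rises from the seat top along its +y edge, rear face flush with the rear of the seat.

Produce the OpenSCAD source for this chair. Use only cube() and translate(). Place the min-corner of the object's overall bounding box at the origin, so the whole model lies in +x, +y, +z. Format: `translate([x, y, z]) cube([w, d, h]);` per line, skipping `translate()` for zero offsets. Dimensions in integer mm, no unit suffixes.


translate([0, 0, 411]) cube([490, 406, 38]);
cube([48, 48, 411]);
translate([442, 0, 0]) cube([48, 48, 411]);
translate([0, 358, 0]) cube([48, 48, 411]);
translate([442, 358, 0]) cube([48, 48, 411]);
translate([0, 376, 449]) cube([490, 30, 536]);


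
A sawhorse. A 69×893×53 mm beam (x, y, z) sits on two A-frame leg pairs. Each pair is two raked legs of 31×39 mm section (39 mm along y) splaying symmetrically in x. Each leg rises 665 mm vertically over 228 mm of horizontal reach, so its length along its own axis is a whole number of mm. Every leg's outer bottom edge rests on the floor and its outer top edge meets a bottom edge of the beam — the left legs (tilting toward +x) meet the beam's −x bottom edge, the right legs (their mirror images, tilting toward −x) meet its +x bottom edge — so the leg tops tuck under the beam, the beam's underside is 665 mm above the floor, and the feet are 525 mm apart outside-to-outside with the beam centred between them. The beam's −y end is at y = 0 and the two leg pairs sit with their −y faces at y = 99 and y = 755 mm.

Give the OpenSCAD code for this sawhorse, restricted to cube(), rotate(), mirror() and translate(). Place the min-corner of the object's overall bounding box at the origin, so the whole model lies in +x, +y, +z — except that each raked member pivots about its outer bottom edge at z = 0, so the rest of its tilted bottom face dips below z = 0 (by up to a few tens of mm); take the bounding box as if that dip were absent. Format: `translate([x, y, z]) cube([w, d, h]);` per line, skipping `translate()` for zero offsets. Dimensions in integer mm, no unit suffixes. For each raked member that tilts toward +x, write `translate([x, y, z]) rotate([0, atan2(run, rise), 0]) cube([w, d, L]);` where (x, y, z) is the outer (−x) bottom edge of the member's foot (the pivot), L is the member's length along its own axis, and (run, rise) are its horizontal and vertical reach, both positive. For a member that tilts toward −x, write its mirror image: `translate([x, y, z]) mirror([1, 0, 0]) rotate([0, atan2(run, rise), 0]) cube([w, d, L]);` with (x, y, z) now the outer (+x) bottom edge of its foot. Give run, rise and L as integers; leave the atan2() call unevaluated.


translate([228, 0, 665]) cube([69, 893, 53]);
translate([0, 99, 0]) rotate([0, atan2(228, 665), 0]) cube([31, 39, 703]);
translate([525, 99, 0]) mirror([1, 0, 0]) rotate([0, atan2(228, 665), 0]) cube([31, 39, 703]);
translate([0, 755, 0]) rotate([0, atan2(228, 665), 0]) cube([31, 39, 703]);
translate([525, 755, 0]) mirror([1, 0, 0]) rotate([0, atan2(228, 665), 0]) cube([31, 39, 703]);


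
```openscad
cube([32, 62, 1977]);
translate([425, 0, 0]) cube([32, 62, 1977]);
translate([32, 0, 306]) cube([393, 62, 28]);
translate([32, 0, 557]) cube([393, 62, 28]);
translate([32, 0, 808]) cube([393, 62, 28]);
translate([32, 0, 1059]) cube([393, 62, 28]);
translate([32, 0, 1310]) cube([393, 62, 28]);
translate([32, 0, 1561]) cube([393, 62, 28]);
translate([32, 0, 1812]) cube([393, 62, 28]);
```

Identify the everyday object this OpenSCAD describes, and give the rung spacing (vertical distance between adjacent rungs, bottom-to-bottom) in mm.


A ladder. The rung spacing is 251 mm.

Two tall 32×62 posts with 7 short bars between them — a ladder. Adjacent rungs sit at z = 306 and z = 557, so the spacing is 557 − 306 = 251 mm.


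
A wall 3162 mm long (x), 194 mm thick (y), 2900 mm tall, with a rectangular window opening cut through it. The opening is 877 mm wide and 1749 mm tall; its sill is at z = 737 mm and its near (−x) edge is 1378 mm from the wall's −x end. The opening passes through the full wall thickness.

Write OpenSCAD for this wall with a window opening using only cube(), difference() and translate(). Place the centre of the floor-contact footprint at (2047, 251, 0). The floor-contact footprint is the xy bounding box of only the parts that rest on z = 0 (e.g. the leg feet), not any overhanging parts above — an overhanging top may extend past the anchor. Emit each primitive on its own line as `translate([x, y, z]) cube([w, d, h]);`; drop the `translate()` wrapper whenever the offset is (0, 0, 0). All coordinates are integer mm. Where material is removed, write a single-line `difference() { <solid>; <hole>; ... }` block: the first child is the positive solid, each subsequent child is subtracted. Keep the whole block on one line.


difference() { translate([466, 154, 0]) cube([3162, 194, 2900]); translate([1844, 154, 737]) cube([877, 194, 1749]); }


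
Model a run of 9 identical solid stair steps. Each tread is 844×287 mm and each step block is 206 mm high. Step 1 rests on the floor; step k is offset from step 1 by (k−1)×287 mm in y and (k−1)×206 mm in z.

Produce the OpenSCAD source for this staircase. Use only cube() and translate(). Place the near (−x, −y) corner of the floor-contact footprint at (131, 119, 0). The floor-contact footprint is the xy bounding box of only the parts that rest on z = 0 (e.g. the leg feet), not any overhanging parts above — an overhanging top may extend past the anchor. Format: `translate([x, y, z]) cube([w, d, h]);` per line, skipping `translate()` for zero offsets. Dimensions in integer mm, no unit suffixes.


translate([131, 119, 0]) cube([844, 287, 206]);
translate([131, 406, 206]) cube([844, 287, 206]);
translate([131, 693, 412]) cube([844, 287, 206]);
translate([131, 980, 618]) cube([844, 287, 206]);
translate([131, 1267, 824]) cube([844, 287, 206]);
translate([131, 1554, 1030]) cube([844, 287, 206]);
translate([131, 1841, 1236]) cube([844, 287, 206]);
translate([131, 2128, 1442]) cube([844, 287, 206]);
translate([131, 2415, 1648]) cube([844, 287, 206]);


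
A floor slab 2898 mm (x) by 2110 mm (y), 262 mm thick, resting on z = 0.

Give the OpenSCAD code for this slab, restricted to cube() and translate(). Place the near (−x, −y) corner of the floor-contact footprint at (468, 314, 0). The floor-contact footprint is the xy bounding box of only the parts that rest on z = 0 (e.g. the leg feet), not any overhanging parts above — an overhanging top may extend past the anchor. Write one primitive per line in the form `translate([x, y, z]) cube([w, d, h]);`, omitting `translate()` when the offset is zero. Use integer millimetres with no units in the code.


translate([468, 314, 0]) cube([2898, 2110, 262]);


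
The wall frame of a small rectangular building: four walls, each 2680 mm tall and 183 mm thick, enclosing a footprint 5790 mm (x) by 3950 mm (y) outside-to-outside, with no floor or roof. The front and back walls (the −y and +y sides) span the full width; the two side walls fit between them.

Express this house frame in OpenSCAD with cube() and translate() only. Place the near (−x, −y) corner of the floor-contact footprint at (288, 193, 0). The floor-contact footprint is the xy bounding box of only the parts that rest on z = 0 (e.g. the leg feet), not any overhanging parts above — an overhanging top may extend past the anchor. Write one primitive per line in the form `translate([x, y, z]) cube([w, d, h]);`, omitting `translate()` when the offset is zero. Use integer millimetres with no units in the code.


translate([288, 193, 0]) cube([5790, 183, 2680]);
translate([288, 3960, 0]) cube([5790, 183, 2680]);
translate([288, 376, 0]) cube([183, 3584, 2680]);
translate([5895, 376, 0]) cube([183, 3584, 2680]);


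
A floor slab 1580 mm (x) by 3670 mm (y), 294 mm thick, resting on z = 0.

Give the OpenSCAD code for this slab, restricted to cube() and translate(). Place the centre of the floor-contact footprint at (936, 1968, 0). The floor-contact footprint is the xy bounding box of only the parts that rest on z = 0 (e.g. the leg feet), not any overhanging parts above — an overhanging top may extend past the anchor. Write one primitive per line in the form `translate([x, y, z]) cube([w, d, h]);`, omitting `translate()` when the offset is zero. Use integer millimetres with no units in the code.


translate([146, 133, 0]) cube([1580, 3670, 294]);


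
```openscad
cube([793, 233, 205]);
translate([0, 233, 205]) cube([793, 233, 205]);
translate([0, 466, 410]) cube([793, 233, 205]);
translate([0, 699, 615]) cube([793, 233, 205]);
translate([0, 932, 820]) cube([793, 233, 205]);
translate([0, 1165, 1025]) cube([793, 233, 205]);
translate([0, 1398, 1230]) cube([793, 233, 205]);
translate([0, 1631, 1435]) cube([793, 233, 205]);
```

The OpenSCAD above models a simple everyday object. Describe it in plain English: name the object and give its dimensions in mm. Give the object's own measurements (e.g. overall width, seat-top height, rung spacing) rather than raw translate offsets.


A straight staircase of 8 solid steps. Each step is 793 mm wide (x), 233 mm deep (y, the going) and 205 mm tall (the rise). The first step rests on the floor; each subsequent step sits one going further in +y and one rise higher in +z, directly behind and above the previous step with no overlap.


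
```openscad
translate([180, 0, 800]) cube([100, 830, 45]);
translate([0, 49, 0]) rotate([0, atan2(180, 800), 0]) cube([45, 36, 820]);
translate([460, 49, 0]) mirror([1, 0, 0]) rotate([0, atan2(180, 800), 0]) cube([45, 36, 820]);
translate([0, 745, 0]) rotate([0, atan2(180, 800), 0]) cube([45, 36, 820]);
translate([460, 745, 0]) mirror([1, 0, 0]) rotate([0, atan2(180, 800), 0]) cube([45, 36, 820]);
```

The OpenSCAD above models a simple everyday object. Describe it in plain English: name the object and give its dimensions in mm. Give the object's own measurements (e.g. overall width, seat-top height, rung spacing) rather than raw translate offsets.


A sawhorse. A 100×830×45 mm beam (x, y, z) sits on two A-frame leg pairs. Each pair is two raked legs of 45×36 mm section (36 mm along y) splaying symmetrically in x. Each leg rises 800 mm vertically over 180 mm of horizontal reach and is 820 mm long along its own axis. Every leg's outer bottom edge rests on the floor and its outer top edge meets a bottom edge of the beam — the left legs (tilting toward +x) meet the beam's −x bottom edge, the right legs (their mirror images, tilting toward −x) meet its +x bottom edge — so the leg tops tuck under the beam, the beam's underside is 800 mm above the floor, and the feet are 460 mm apart outside-to-outside with the beam centred between them. The two leg pairs are set in 49 mm from either end of the beam.


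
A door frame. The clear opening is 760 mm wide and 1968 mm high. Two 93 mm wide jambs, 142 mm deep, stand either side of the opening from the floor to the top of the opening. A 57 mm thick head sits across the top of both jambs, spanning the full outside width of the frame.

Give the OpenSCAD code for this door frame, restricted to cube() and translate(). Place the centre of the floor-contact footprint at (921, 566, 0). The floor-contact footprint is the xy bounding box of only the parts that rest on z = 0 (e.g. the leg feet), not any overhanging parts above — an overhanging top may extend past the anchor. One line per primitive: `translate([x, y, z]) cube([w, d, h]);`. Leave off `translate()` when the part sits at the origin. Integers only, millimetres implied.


translate([448, 495, 0]) cube([93, 142, 1968]);
translate([1301, 495, 0]) cube([93, 142, 1968]);
translate([448, 495, 1968]) cube([946, 142, 57]);


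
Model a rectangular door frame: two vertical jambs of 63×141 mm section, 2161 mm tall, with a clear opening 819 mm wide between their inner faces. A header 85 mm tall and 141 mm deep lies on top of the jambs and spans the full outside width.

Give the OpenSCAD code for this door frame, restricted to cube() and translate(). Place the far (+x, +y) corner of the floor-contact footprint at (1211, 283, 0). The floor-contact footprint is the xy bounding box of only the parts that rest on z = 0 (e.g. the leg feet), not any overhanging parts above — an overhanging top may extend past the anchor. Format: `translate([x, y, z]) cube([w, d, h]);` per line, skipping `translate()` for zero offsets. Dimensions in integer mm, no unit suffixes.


translate([266, 142, 0]) cube([63, 141, 2161]);
translate([1148, 142, 0]) cube([63, 141, 2161]);
translate([266, 142, 2161]) cube([945, 141, 85]);


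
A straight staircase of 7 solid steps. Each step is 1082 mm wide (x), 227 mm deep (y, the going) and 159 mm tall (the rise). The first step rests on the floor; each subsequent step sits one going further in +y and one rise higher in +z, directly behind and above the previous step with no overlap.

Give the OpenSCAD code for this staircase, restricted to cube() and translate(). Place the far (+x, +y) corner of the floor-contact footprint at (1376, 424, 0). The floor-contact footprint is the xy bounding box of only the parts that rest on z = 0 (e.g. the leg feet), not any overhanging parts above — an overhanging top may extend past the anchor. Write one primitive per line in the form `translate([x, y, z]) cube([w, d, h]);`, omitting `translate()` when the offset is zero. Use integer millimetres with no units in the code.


translate([294, 197, 0]) cube([1082, 227, 159]);
translate([294, 424, 159]) cube([1082, 227, 159]);
translate([294, 651, 318]) cube([1082, 227, 159]);
translate([294, 878, 477]) cube([1082, 227, 159]);
translate([294, 1105, 636]) cube([1082, 227, 159]);
translate([294, 1332, 795]) cube([1082, 227, 159]);
translate([294, 1559, 954]) cube([1082, 227, 159]);


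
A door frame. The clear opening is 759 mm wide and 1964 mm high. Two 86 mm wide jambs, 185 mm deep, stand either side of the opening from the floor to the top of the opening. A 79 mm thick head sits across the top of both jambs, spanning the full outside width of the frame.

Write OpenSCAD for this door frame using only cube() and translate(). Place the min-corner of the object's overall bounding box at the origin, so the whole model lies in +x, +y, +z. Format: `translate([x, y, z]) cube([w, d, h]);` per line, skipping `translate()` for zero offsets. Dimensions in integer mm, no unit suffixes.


cube([86, 185, 1964]);
translate([845, 0, 0]) cube([86, 185, 1964]);
translate([0, 0, 1964]) cube([931, 185, 79]);


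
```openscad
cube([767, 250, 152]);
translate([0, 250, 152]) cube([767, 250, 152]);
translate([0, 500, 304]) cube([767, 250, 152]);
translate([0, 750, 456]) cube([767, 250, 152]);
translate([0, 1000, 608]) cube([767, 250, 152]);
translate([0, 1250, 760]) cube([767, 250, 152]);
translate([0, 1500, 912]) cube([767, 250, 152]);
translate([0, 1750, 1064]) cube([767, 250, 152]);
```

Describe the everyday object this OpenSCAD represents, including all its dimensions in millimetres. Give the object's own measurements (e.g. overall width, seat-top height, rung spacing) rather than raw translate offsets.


A straight staircase of 8 solid steps. Each step is 767 mm wide (x), 250 mm deep (y, the going) and 152 mm tall (the rise). The first step rests on the floor; each subsequent step sits one going further in +y and one rise higher in +z, directly behind and above the previous step with no overlap.


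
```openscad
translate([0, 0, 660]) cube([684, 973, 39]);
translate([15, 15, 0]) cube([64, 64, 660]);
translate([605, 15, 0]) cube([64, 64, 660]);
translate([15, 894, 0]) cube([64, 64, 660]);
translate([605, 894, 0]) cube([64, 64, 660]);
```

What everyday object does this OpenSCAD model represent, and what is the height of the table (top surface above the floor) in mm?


A table. The table height is 699 mm.

A 684×973×39 slab sits at z = 660 on four 64 mm square posts — a table. The top surface is at 660 + 39 = 699 mm.


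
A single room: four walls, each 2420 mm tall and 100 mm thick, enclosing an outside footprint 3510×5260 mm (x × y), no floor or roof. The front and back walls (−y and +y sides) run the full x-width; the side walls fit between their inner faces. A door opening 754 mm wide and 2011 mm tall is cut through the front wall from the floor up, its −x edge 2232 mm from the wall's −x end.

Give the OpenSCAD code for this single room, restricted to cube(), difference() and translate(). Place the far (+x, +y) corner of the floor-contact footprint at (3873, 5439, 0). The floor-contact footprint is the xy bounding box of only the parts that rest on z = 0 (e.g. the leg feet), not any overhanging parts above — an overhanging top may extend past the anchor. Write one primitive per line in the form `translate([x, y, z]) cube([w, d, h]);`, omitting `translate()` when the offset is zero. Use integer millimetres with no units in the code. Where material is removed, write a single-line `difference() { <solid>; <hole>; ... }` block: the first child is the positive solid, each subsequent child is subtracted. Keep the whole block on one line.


difference() { translate([363, 179, 0]) cube([3510, 100, 2420]); translate([2595, 179, 0]) cube([754, 100, 2011]); }
translate([363, 5339, 0]) cube([3510, 100, 2420]);
translate([363, 279, 0]) cube([100, 5060, 2420]);
translate([3773, 279, 0]) cube([100, 5060, 2420]);


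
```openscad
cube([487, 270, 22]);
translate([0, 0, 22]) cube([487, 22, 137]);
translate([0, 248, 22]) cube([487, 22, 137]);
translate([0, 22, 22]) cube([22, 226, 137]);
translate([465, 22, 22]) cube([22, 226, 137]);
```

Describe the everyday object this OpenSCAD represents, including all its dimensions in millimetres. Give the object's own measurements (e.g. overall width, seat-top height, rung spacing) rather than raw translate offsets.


An open-topped rectangular box: outside dimensions 487×270×159 mm, with a uniform wall and base thickness of 22 mm. The base is a full 487×270 slab on the floor; four walls sit on top of the base. The front and back walls (the −y and +y sides) span the full width; the two side walls fit between them.


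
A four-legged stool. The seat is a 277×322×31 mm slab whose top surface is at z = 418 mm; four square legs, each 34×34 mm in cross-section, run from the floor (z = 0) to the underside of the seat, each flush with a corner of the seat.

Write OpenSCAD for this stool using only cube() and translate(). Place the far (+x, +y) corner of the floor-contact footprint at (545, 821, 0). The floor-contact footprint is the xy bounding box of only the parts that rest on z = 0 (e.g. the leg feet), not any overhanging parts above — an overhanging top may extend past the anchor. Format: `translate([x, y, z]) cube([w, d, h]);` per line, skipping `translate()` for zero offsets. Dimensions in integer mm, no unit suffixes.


translate([268, 499, 387]) cube([277, 322, 31]);
translate([268, 499, 0]) cube([34, 34, 387]);
translate([511, 499, 0]) cube([34, 34, 387]);
translate([268, 787, 0]) cube([34, 34, 387]);
translate([511, 787, 0]) cube([34, 34, 387]);


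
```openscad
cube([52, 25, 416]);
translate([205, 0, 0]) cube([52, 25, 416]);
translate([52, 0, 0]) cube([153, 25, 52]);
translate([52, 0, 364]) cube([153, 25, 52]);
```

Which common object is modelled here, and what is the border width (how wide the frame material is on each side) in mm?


A picture frame. The border width is 52 mm.

Four thin pieces enclosing a rectangular opening — a picture frame. The two full-height stiles are 416 mm tall; the top rail sits at z = 364 and is 52 mm tall, so the border above the opening is 416 − 364 = 52 mm, matching the stile x-width.


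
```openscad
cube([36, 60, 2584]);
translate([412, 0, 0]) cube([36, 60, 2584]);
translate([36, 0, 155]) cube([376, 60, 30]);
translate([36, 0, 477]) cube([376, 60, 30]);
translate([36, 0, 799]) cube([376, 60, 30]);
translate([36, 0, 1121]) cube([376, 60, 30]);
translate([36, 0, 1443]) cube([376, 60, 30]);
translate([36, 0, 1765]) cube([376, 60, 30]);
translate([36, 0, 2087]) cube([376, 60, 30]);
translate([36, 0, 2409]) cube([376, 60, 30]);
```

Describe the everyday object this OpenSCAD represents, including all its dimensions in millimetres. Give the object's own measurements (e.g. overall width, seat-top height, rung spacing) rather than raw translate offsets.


A straight ladder. Two 36×60 mm vertical rails, 2584 mm tall, stand 448 mm apart (outside-to-outside) with their front faces coplanar on the −y side. 8 rungs, each 60 mm deep and 30 mm tall, span between the inner faces of the rails, front faces flush with the rails. The lowest rung's underside is at z = 155 mm and rungs are spaced 322 mm apart (underside to underside).


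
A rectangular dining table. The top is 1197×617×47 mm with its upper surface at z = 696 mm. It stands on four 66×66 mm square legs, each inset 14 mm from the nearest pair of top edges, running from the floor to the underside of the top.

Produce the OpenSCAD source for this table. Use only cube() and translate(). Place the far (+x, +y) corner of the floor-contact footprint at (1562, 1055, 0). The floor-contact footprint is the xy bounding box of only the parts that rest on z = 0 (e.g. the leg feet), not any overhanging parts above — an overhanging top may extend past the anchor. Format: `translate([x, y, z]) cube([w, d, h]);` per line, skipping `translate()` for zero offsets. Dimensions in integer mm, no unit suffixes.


translate([379, 452, 649]) cube([1197, 617, 47]);
translate([393, 466, 0]) cube([66, 66, 649]);
translate([1496, 466, 0]) cube([66, 66, 649]);
translate([393, 989, 0]) cube([66, 66, 649]);
translate([1496, 989, 0]) cube([66, 66, 649]);


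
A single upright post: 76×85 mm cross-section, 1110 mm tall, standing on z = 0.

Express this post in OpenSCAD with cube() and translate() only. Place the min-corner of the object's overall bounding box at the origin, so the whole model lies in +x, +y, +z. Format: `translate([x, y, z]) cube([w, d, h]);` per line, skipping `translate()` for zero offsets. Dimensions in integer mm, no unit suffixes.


cube([76, 85, 1110]);


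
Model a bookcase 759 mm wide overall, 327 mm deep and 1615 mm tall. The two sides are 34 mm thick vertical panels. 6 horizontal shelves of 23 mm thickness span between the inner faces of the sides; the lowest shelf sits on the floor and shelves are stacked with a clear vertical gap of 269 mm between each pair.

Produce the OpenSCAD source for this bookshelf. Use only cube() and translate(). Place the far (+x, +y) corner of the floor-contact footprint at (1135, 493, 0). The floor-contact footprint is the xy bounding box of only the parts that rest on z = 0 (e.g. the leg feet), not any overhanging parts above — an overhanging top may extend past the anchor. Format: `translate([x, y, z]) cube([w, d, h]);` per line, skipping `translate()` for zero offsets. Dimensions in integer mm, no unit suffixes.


translate([376, 166, 0]) cube([34, 327, 1615]);
translate([1101, 166, 0]) cube([34, 327, 1615]);
translate([410, 166, 0]) cube([691, 327, 23]);
translate([410, 166, 292]) cube([691, 327, 23]);
translate([410, 166, 584]) cube([691, 327, 23]);
translate([410, 166, 876]) cube([691, 327, 23]);
translate([410, 166, 1168]) cube([691, 327, 23]);
translate([410, 166, 1460]) cube([691, 327, 23]);


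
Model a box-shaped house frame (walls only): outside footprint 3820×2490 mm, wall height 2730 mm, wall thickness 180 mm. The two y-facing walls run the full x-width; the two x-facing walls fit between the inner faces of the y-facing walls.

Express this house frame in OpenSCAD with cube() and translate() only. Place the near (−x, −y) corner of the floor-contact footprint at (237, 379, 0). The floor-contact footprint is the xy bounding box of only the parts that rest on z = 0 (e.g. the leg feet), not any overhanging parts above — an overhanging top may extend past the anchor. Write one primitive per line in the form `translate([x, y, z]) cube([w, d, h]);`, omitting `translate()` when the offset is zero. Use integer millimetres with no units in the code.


translate([237, 379, 0]) cube([3820, 180, 2730]);
translate([237, 2689, 0]) cube([3820, 180, 2730]);
translate([237, 559, 0]) cube([180, 2130, 2730]);
translate([3877, 559, 0]) cube([180, 2130, 2730]);


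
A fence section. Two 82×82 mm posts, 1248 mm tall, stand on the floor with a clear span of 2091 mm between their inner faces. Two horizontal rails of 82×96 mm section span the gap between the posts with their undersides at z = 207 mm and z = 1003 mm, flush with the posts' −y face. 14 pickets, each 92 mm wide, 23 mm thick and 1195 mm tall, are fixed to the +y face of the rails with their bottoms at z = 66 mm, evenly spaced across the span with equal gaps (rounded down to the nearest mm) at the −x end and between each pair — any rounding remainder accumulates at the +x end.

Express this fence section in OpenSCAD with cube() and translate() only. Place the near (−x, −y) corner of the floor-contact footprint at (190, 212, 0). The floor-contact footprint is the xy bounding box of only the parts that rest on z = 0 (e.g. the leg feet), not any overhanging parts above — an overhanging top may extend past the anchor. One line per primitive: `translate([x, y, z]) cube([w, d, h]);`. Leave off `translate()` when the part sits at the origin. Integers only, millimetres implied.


translate([190, 212, 0]) cube([82, 82, 1248]);
translate([2363, 212, 0]) cube([82, 82, 1248]);
translate([272, 212, 207]) cube([2091, 82, 96]);
translate([272, 212, 1003]) cube([2091, 82, 96]);
translate([325, 294, 66]) cube([92, 23, 1195]);
translate([470, 294, 66]) cube([92, 23, 1195]);
translate([615, 294, 66]) cube([92, 23, 1195]);
translate([760, 294, 66]) cube([92, 23, 1195]);
translate([905, 294, 66]) cube([92, 23, 1195]);
translate([1050, 294, 66]) cube([92, 23, 1195]);
translate([1195, 294, 66]) cube([92, 23, 1195]);
translate([1340, 294, 66]) cube([92, 23, 1195]);
translate([1485, 294, 66]) cube([92, 23, 1195]);
translate([1630, 294, 66]) cube([92, 23, 1195]);
translate([1775, 294, 66]) cube([92, 23, 1195]);
translate([1920, 294, 66]) cube([92, 23, 1195]);
translate([2065, 294, 66]) cube([92, 23, 1195]);
translate([2210, 294, 66]) cube([92, 23, 1195]);


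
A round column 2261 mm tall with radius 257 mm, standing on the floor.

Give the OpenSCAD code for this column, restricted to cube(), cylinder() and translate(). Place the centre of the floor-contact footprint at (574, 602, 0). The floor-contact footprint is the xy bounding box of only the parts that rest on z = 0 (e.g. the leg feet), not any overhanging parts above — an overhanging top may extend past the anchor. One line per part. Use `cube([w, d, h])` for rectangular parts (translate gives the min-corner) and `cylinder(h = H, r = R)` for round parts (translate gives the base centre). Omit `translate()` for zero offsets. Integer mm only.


translate([574, 602, 0]) cylinder(h = 2261, r = 257);


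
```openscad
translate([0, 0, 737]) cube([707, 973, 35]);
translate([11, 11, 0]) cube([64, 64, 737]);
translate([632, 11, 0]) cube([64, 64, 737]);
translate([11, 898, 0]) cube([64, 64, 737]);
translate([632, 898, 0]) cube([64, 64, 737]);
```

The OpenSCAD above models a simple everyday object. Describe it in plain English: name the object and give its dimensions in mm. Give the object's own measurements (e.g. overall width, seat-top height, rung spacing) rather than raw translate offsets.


A table: top 707 mm (x) × 973 mm (y), 35 mm thick, upper face at z = 772 mm, on four 64×64 mm square legs, each inset 11 mm from the nearest pair of top edges from z = 0 to the bottom of the top.


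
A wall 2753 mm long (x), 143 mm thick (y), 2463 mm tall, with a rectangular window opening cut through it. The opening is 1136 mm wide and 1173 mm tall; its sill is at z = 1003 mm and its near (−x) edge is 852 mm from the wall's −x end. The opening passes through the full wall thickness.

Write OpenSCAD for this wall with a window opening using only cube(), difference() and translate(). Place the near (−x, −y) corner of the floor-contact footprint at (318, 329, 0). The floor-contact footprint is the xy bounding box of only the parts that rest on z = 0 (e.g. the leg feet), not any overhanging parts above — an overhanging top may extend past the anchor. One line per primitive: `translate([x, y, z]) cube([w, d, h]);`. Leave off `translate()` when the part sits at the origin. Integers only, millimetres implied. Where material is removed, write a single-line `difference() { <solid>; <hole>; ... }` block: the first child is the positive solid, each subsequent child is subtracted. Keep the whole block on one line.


difference() { translate([318, 329, 0]) cube([2753, 143, 2463]); translate([1170, 329, 1003]) cube([1136, 143, 1173]); }


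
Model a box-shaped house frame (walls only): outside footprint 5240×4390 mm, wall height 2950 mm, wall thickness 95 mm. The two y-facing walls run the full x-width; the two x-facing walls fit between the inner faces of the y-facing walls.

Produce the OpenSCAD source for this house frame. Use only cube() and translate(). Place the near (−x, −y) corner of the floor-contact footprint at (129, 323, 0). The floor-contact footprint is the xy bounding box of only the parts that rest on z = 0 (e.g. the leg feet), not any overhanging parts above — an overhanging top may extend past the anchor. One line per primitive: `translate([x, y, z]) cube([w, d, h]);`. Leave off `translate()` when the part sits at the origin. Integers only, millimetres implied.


translate([129, 323, 0]) cube([5240, 95, 2950]);
translate([129, 4618, 0]) cube([5240, 95, 2950]);
translate([129, 418, 0]) cube([95, 4200, 2950]);
translate([5274, 418, 0]) cube([95, 4200, 2950]);


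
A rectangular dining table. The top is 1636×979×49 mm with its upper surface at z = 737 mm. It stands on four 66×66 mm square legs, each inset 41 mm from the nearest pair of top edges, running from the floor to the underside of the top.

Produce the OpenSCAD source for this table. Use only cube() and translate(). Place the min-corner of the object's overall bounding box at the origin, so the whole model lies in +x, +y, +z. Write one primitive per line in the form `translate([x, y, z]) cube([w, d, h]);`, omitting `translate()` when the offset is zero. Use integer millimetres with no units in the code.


translate([0, 0, 688]) cube([1636, 979, 49]);
translate([41, 41, 0]) cube([66, 66, 688]);
translate([1529, 41, 0]) cube([66, 66, 688]);
translate([41, 872, 0]) cube([66, 66, 688]);
translate([1529, 872, 0]) cube([66, 66, 688]);


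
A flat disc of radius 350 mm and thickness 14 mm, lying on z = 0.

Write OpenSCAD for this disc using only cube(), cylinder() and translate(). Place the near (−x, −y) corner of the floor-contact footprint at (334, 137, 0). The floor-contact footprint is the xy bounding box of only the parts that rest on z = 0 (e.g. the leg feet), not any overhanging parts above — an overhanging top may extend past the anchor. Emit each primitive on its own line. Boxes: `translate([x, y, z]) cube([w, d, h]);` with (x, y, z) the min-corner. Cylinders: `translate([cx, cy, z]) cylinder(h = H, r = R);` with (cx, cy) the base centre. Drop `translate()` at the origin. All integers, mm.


translate([684, 487, 0]) cylinder(h = 14, r = 350);


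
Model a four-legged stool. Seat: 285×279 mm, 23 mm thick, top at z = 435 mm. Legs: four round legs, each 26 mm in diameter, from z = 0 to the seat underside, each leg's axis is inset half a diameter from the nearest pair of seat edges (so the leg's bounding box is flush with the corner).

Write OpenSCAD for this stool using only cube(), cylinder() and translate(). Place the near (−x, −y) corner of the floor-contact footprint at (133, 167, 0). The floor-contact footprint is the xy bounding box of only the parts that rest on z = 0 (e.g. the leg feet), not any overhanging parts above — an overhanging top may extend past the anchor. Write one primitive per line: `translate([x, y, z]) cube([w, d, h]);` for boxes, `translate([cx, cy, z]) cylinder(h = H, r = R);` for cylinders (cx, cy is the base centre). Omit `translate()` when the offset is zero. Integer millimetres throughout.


// leg_h = 435 - 23 = 412
translate([133, 167, 412]) cube([285, 279, 23]);
translate([146, 180, 0]) cylinder(h = 412, r = 13);
translate([405, 180, 0]) cylinder(h = 412, r = 13);
translate([146, 433, 0]) cylinder(h = 412, r = 13);
translate([405, 433, 0]) cylinder(h = 412, r = 13);


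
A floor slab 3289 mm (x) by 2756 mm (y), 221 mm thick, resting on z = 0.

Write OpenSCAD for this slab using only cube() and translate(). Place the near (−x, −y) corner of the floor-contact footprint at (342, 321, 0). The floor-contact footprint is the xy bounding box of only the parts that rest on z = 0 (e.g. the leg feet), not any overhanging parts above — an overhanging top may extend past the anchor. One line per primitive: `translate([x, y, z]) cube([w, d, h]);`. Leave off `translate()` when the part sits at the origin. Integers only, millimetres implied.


translate([342, 321, 0]) cube([3289, 2756, 221]);


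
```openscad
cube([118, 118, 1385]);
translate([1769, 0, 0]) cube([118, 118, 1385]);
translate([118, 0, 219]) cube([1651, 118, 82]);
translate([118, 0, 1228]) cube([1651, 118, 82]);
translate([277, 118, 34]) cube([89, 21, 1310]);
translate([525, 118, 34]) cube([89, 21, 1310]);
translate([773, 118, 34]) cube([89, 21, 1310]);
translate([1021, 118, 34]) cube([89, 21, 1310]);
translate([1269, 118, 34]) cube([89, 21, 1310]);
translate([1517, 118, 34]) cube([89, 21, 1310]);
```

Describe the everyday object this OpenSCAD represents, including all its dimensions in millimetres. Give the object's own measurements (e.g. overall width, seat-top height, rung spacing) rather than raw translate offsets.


A fence section. Two 118×118 mm posts, 1385 mm tall, stand on the floor with a clear span of 1651 mm between their inner faces. Two horizontal rails of 118×82 mm section span the gap between the posts with their undersides at z = 219 mm and z = 1228 mm, flush with the posts' −y face. 6 pickets, each 89 mm wide, 21 mm thick and 1310 mm tall, are fixed to the +y face of the rails with their bottoms at z = 34 mm, spaced across the span with a 159 mm gap after the −x post and between neighbouring pickets, with 163 mm left before the +x post.


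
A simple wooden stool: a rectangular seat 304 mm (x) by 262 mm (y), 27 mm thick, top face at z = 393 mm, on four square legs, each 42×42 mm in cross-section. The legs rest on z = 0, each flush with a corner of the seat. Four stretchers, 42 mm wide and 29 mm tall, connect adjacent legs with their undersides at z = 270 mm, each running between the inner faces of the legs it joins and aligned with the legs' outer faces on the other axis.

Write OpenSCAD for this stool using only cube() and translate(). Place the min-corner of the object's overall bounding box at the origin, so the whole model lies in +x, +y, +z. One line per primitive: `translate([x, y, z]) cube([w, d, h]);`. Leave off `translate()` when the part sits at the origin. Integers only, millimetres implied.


// leg_h = 393 - 27 = 366
// stretcher span = 304 - 2*42 = 220
translate([0, 0, 366]) cube([304, 262, 27]);
cube([42, 42, 366]);
translate([262, 0, 0]) cube([42, 42, 366]);
translate([0, 220, 0]) cube([42, 42, 366]);
translate([262, 220, 0]) cube([42, 42, 366]);
translate([42, 0, 270]) cube([220, 42, 29]);
translate([42, 220, 270]) cube([220, 42, 29]);
translate([0, 42, 270]) cube([42, 178, 29]);
translate([262, 42, 270]) cube([42, 178, 29]);


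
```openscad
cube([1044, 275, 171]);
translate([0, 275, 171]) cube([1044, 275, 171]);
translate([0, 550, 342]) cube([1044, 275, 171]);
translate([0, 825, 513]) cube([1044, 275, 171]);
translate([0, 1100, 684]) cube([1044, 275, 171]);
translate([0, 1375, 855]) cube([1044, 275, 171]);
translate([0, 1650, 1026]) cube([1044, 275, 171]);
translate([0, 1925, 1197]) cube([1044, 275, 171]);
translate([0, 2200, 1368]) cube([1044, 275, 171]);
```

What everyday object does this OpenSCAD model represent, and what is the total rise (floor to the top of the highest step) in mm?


A staircase. The total rise is 1539 mm.

9 identical blocks, each offset up and back from the previous — a staircase. Each step is 171 mm tall and there are 9 of them, so the total rise is 9 × 171 = 1539 mm.


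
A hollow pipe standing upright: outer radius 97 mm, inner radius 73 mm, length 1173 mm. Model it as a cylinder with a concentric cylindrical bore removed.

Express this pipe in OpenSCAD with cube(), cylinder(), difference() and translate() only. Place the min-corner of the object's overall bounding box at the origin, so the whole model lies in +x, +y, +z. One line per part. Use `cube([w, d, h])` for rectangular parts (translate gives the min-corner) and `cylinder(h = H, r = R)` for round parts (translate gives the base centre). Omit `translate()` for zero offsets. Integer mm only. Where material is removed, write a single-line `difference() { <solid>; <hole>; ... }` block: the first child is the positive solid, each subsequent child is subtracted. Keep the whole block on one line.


difference() { translate([97, 97, 0]) cylinder(h = 1173, r = 97); translate([97, 97, 0]) cylinder(h = 1173, r = 73); }


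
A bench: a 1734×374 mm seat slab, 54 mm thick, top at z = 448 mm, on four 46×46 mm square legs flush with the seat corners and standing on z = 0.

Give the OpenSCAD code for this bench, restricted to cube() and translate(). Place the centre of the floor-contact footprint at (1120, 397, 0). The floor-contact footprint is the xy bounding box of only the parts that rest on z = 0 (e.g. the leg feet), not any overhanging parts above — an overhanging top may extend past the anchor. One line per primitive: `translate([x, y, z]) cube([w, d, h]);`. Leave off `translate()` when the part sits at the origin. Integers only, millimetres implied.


translate([253, 210, 394]) cube([1734, 374, 54]);
translate([253, 210, 0]) cube([46, 46, 394]);
translate([253, 538, 0]) cube([46, 46, 394]);
translate([1941, 210, 0]) cube([46, 46, 394]);
translate([1941, 538, 0]) cube([46, 46, 394]);


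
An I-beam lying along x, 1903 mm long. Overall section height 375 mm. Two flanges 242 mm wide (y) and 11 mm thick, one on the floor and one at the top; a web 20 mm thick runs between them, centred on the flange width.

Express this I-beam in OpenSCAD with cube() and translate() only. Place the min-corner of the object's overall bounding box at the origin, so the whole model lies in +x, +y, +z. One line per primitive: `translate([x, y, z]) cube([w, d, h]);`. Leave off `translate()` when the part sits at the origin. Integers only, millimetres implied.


cube([1903, 242, 11]);
translate([0, 111, 11]) cube([1903, 20, 353]);
translate([0, 0, 364]) cube([1903, 242, 11]);
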